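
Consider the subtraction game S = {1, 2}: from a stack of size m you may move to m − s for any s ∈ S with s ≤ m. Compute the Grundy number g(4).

1

Compute g(0), g(1), … for moves {1, 2}:
g(0) = mex{} = 0
g(1) = mex{0} = 1
g(2) = mex{0,1} = 2
g(3) = mex{1,2} = 0
g(4) = mex{0,2} = 1
So g(4) = 1.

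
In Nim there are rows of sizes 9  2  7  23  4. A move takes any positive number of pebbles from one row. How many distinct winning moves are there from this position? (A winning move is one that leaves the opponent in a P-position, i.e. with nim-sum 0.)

1

Write each in binary and XOR column by column:
  01001  (9)
  00010  (2)
  00111  (7)
  10111  (23)
  00100  (4)
  -----
  11111  (31)
The overall nim-sum is X = 31. A row of size p has a winning move iff p XOR X < p (reduce it to p XOR X).
  9: 9 XOR 31 = 22 ≥ 9 — no move.
  2: 2 XOR 31 = 29 ≥ 2 — no move.
  7: 7 XOR 31 = 24 ≥ 7 — no move.
  23: 23 XOR 31 = 8 < 23 — winning move (to 8).
  4: 4 XOR 31 = 27 ≥ 4 — no move.
That gives 1 winning move.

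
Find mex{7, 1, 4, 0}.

The values 0, 1 are all present; 2 is the first non-negative integer missing from the set.

2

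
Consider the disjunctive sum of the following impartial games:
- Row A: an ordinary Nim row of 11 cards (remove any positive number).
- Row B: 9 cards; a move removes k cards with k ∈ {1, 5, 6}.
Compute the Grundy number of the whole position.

Row A is a plain Nim row of size 11, so its Grundy value is 11.
For row B, compute g(0), g(1), … with moves {1, 5, 6}:
g(0) = mex{} = 0
g(1) = mex{0} = 1
g(2) = mex{1} = 0
g(3) = mex{0} = 1
g(4) = mex{1} = 0
g(5) = mex{0} = 1
g(6) = mex{0,1} = 2
g(7) = mex{0,1,2} = 3
g(8) = mex{0,1,3} = 2
g(9) = mex{0,1,2} = 3
So g(9) = 3.
By the Sprague-Grundy theorem, the Grundy value of a sum of independent games is the XOR of the component values.
Combined value = 11 XOR 3 = 8.

8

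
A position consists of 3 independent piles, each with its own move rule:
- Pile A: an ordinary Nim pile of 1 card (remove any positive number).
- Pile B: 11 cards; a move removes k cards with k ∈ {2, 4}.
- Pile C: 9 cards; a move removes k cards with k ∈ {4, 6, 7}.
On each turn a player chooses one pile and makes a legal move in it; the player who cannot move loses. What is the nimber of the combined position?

Pile A is a plain Nim pile of size 1, so its Grundy value is 1.
Build the Grundy sequence for pile B with g(k) = mex{g(k−s) : s ∈ {2, 4}, s ≤ k}:
k:     0  1  2  3  4  5  6  7  8  9 10 11
g(k):  0  0  1  1  2  2  0  0  1  1  2  2
So g(11) = 2.
Grundy values for pile C (subtraction set {4, 6, 7}):
k:     0  1  2  3  4  5  6  7  8  9
g(k):  0  0  0  0  1  1  1  1  2  2
So g(9) = 2.
By the Sprague-Grundy theorem, the Grundy value of a sum of independent games is the XOR of the component values.
Combined value = 1 XOR 2 XOR 2 = 1.

1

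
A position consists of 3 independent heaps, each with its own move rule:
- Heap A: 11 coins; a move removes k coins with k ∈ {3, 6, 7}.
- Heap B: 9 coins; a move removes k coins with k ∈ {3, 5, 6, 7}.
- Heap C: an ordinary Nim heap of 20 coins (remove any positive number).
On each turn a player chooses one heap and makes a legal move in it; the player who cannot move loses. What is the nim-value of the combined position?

23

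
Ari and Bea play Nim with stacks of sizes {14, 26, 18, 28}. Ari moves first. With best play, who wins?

Write each in binary and XOR column by column:
  01110  (14)
  11010  (26)
  10010  (18)
  11100  (28)
  -----
  11010  (26)
The nim-sum is 26 ≠ 0, so this is an N-position: the player to move can win; Ari has a winning move.

Ari wins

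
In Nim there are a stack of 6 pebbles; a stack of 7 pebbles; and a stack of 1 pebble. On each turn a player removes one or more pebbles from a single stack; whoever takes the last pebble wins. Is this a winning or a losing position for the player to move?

Losing position

Write each in binary and XOR column by column:
  110  (6)
  111  (7)
  001  (1)
  ---
  000  (0)
The nim-sum is 0, so this is a P-position: the player to move is in a losing position under optimal play.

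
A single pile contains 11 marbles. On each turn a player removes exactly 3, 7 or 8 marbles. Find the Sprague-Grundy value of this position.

Grundy values for subtraction set {3, 7, 8}:
k:     0  1  2  3  4  5  6  7  8  9 10 11
g(k):  0  0  0  1  1  1  0  2  2  1  3  0
So g(11) = 0.

0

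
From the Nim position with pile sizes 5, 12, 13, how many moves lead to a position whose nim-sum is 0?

3

In binary:
  0101  (5)
  1100  (12)
  1101  (13)
  ----
  0100  (4)
The overall nim-sum is X = 4. A pile of size p has a winning move iff p XOR X < p (reduce it to p XOR X).
  5: 5 XOR 4 = 1 < 5 — winning move (to 1).
  12: 12 XOR 4 = 8 < 12 — winning move (to 8).
  13: 13 XOR 4 = 9 < 13 — winning move (to 9).
That gives 3 winning moves.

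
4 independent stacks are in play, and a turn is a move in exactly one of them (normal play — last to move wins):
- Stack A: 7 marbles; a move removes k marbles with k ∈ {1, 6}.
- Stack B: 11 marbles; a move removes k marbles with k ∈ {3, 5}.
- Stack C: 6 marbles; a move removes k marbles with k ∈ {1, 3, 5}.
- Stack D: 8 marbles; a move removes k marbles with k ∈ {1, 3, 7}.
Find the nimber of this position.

1

Build the Grundy sequence for stack A with g(k) = mex{g(k−s) : s ∈ {1, 6}, s ≤ k}:
g(0) = mex{} = 0
g(1) = mex{0} = 1
g(2) = mex{1} = 0
g(3) = mex{0} = 1
g(4) = mex{1} = 0
g(5) = mex{0} = 1
g(6) = mex{0,1} = 2
g(7) = mex{1,2} = 0
So g(7) = 0.
For stack B, compute g(0), g(1), … with moves {3, 5}:
g(0) = mex{} = 0
g(1) = mex{} = 0
g(2) = mex{} = 0
g(3) = mex{0} = 1
g(4) = mex{0} = 1
g(5) = mex{0} = 1
g(6) = mex{0,1} = 2
g(7) = mex{0,1} = 2
g(8) = mex{1} = 0
g(9) = mex{1,2} = 0
g(10) = mex{1,2} = 0
g(11) = mex{0,2} = 1
So g(11) = 1.
For stack C, compute g(0), g(1), … with moves {1, 3, 5}:
g(0) = mex{} = 0
g(1) = mex{0} = 1
g(2) = mex{1} = 0
g(3) = mex{0} = 1
g(4) = mex{1} = 0
g(5) = mex{0} = 1
g(6) = mex{1} = 0
So g(6) = 0.
Grundy values for stack D (subtraction set {1, 3, 7}):
g(0) = mex{} = 0
g(1) = mex{0} = 1
g(2) = mex{1} = 0
g(3) = mex{0} = 1
g(4) = mex{1} = 0
g(5) = mex{0} = 1
g(6) = mex{1} = 0
g(7) = mex{0} = 1
g(8) = mex{1} = 0
So g(8) = 0.
The value of a disjunctive sum is the nim-sum of the parts.
Combined value = 0 XOR 1 XOR 0 XOR 0 = 1.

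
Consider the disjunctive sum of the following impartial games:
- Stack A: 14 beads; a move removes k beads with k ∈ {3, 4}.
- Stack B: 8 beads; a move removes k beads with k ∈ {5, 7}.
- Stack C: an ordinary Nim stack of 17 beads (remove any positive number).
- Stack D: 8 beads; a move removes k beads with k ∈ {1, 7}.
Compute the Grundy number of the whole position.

Grundy values for stack A (subtraction set {3, 4}):
k:     0  1  2  3  4  5  6  7  8  9 10 11 12 13 14
g(k):  0  0  0  1  1  1  2  0  0  0  1  1  1  2  0
So g(14) = 0.
Grundy values for stack B (subtraction set {5, 7}):
g(0) = mex{} = 0
g(1) = mex{} = 0
g(2) = mex{} = 0
g(3) = mex{} = 0
g(4) = mex{} = 0
g(5) = mex{0} = 1
g(6) = mex{0} = 1
g(7) = mex{0} = 1
g(8) = mex{0} = 1
So g(8) = 1.
Stack C is a plain Nim stack of size 17, so its Grundy value is 17.
Build the Grundy sequence for stack D with g(k) = mex{g(k−s) : s ∈ {1, 7}, s ≤ k}:
g(0) = mex{} = 0
g(1) = mex{0} = 1
g(2) = mex{1} = 0
g(3) = mex{0} = 1
g(4) = mex{1} = 0
g(5) = mex{0} = 1
g(6) = mex{1} = 0
g(7) = mex{0} = 1
g(8) = mex{1} = 0
So g(8) = 0.
The value of a disjunctive sum is the nim-sum of the parts.
Combined value = 0 XOR 1 XOR 17 XOR 0 = 16.

16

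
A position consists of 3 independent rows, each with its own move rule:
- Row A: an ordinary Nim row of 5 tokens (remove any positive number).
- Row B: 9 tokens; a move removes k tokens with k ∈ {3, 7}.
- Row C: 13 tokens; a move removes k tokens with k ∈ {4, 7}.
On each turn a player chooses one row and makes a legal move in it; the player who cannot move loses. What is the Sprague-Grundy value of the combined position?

4

Row A is a plain Nim row of size 5, so its Grundy value is 5.
Build the Grundy sequence for row B with g(k) = mex{g(k−s) : s ∈ {3, 7}, s ≤ k}:
g(0) = mex{} = 0
g(1) = mex{} = 0
g(2) = mex{} = 0
g(3) = mex{0} = 1
g(4) = mex{0} = 1
g(5) = mex{0} = 1
g(6) = mex{1} = 0
g(7) = mex{0,1} = 2
g(8) = mex{0,1} = 2
g(9) = mex{0} = 1
So g(9) = 1.
For row C, compute g(0), g(1), … with moves {4, 7}:
k:     0  1  2  3  4  5  6  7  8  9 10 11 12 13
g(k):  0  0  0  0  1  1  1  1  2  2  2  0  0  0
So g(13) = 0.
The value of a disjunctive sum is the nim-sum of the parts.
Combined value = 5 XOR 1 XOR 0 = 4.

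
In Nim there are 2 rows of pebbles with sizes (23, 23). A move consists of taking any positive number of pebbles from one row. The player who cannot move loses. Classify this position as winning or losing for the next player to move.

Losing position

Bitwise XOR of the heap sizes:
  10111  (23)
  10111  (23)
  -----
  00000  (0)
The nim-sum is 0, so this is a P-position: the player to move is in a losing position under optimal play.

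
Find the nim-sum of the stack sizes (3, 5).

Bitwise XOR of the heap sizes:
  011  (3)
  101  (5)
  ---
  110  (6)

6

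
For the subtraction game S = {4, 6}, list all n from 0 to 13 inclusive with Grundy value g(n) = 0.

0, 1, 2, 3, 10, 11, 12, 13

Compute g(0), g(1), … for moves {4, 6}:
g(0) = mex{} = 0
g(1) = mex{} = 0
g(2) = mex{} = 0
g(3) = mex{} = 0
g(4) = mex{0} = 1
g(5) = mex{0} = 1
g(6) = mex{0} = 1
g(7) = mex{0} = 1
g(8) = mex{0,1} = 2
g(9) = mex{0,1} = 2
g(10) = mex{1} = 0
g(11) = mex{1} = 0
g(12) = mex{1,2} = 0
g(13) = mex{1,2} = 0
The P-positions (g = 0) in 0..13 are 0, 1, 2, 3, 10, 11, 12, 13.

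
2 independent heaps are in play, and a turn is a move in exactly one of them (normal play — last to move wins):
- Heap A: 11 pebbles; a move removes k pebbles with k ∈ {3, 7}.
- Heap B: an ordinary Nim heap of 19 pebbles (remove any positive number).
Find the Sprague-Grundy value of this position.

For heap A, compute g(0), g(1), … with moves {3, 7}:
k:     0  1  2  3  4  5  6  7  8  9 10 11
g(k):  0  0  0  1  1  1  0  2  2  1  0  0
So g(11) = 0.
Heap B is a plain Nim heap of size 19, so its Grundy value is 19.
The value of a disjunctive sum is the nim-sum of the parts.
Combined value = 0 ⊕ 19 = 19.

19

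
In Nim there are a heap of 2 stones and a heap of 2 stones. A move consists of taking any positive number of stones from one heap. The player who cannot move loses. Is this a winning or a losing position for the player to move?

Losing position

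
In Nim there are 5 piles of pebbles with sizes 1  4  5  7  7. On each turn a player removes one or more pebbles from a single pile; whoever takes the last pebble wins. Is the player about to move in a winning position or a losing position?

Losing position

Bitwise XOR of the heap sizes:
  001  (1)
  100  (4)
  101  (5)
  111  (7)
  111  (7)
  ---
  000  (0)
The nim-sum is 0, so this is a P-position: the player to move is in a losing position under optimal play.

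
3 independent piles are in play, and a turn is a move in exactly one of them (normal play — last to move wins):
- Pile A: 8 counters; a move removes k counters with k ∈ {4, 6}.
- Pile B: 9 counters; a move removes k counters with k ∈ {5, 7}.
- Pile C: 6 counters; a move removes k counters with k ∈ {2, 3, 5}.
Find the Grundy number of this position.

0

For pile A, compute g(0), g(1), … with moves {4, 6}:
g(0) = mex{} = 0
g(1) = mex{} = 0
g(2) = mex{} = 0
g(3) = mex{} = 0
g(4) = mex{0} = 1
g(5) = mex{0} = 1
g(6) = mex{0} = 1
g(7) = mex{0} = 1
g(8) = mex{0,1} = 2
So g(8) = 2.
For pile B, compute g(0), g(1), … with moves {5, 7}:
g(0) = mex{} = 0
g(1) = mex{} = 0
g(2) = mex{} = 0
g(3) = mex{} = 0
g(4) = mex{} = 0
g(5) = mex{0} = 1
g(6) = mex{0} = 1
g(7) = mex{0} = 1
g(8) = mex{0} = 1
g(9) = mex{0} = 1
So g(9) = 1.
Grundy values for pile C (subtraction set {2, 3, 5}):
k:     0  1  2  3  4  5  6
g(k):  0  0  1  1  2  2  3
So g(6) = 3.
By the Sprague-Grundy theorem, the Grundy value of a sum of independent games is the XOR of the component values.
Combined value = 2 XOR 1 XOR 3 = 0.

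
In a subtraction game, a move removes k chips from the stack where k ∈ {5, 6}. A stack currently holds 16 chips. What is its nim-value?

Compute g(0), g(1), … for moves {5, 6}:
k:     0  1  2  3  4  5  6  7  8  9 10 11 12 13 14 15 16
g(k):  0  0  0  0  0  1  1  1  1  1  2  0  0  0  0  0  1
So g(16) = 1.

1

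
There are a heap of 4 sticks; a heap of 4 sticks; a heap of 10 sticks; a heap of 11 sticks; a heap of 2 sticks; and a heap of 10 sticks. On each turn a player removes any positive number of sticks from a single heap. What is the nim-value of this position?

Compute the nim-sum pairwise:
4 ^ 4 = 0
0 ^ 10 = 10
10 ^ 11 = 1
1 ^ 2 = 3
3 ^ 10 = 9

9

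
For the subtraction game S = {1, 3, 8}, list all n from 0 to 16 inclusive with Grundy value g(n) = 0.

0, 2, 4, 6, 11, 13, 15

Grundy values for subtraction set {1, 3, 8}:
k:     0  1  2  3  4  5  6  7  8  9 10 11 12 13 14 15 16
g(k):  0  1  0  1  0  1  0  1  2  3  2  0  1  0  1  0  1
The P-positions (g = 0) in 0..16 are 0, 2, 4, 6, 11, 13, 15.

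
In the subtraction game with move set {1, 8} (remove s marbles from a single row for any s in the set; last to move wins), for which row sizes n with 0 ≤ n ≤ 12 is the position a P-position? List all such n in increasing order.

0, 2, 4, 6, 9, 11

Grundy values for subtraction set {1, 8}:
g(0) = mex{} = 0
g(1) = mex{0} = 1
g(2) = mex{1} = 0
g(3) = mex{0} = 1
g(4) = mex{1} = 0
g(5) = mex{0} = 1
g(6) = mex{1} = 0
g(7) = mex{0} = 1
g(8) = mex{0,1} = 2
g(9) = mex{1,2} = 0
g(10) = mex{0} = 1
g(11) = mex{1} = 0
g(12) = mex{0} = 1
The P-positions (g = 0) in 0..12 are 0, 2, 4, 6, 9, 11.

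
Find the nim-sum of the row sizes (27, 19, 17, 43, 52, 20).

18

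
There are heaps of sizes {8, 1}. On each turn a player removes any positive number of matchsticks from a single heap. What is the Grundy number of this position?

9

Compute the nim-sum pairwise:
8 ^ 1 = 9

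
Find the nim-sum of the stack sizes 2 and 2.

0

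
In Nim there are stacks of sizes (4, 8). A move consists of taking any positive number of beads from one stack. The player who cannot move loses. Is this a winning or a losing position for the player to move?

Winning position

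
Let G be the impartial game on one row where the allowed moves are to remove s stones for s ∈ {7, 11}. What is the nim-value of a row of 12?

1

Build the Grundy sequence with g(k) = mex{g(k−s) : s ∈ {7, 11}, s ≤ k}:
g(0) = mex{} = 0
g(1) = mex{} = 0
g(2) = mex{} = 0
g(3) = mex{} = 0
g(4) = mex{} = 0
g(5) = mex{} = 0
g(6) = mex{} = 0
g(7) = mex{0} = 1
g(8) = mex{0} = 1
g(9) = mex{0} = 1
g(10) = mex{0} = 1
g(11) = mex{0} = 1
g(12) = mex{0} = 1
So g(12) = 1.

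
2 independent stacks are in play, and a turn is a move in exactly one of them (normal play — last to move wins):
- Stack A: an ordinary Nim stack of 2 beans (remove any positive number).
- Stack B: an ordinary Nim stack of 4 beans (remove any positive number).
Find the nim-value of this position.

6

Stack A is a plain Nim stack of size 2, so its Grundy value is 2.
Stack B is a plain Nim stack of size 4, so its Grundy value is 4.
By the Sprague-Grundy theorem, the Grundy value of a sum of independent games is the XOR of the component values.
Combined value = 2 XOR 4 = 6.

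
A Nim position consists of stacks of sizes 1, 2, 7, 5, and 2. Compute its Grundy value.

3

Write each in binary and XOR column by column:
  001  (1)
  010  (2)
  111  (7)
  101  (5)
  010  (2)
  ---
  011  (3)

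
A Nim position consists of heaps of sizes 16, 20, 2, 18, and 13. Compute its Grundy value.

25

Compute the nim-sum pairwise:
16 XOR 20 = 4
4 XOR 2 = 6
6 XOR 18 = 20
20 XOR 13 = 25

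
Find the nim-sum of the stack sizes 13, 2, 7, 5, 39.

42

Write each in binary and XOR column by column:
  001101  (13)
  000010  (2)
  000111  (7)
  000101  (5)
  100111  (39)
  ------
  101010  (42)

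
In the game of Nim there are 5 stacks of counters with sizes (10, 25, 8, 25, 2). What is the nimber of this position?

0

Nim-sum: 10 XOR 25 XOR 8 XOR 25 XOR 2 = 0.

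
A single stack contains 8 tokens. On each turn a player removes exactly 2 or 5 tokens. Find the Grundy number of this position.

0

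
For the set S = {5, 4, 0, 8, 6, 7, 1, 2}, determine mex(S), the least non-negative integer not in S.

3

The values 0, 1, 2 are all present; 3 is the first non-negative integer missing from the set.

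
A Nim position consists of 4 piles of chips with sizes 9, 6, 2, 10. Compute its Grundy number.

7

Nim-sum: 9 XOR 6 XOR 2 XOR 10 = 7.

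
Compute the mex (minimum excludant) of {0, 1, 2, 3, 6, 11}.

4

The values 0, 1, 2, 3 are all present; 4 is the first non-negative integer missing from the set.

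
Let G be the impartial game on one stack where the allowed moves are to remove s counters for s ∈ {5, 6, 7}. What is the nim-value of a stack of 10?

2

Grundy values for subtraction set {5, 6, 7}:
g(0) = mex{} = 0
g(1) = mex{} = 0
g(2) = mex{} = 0
g(3) = mex{} = 0
g(4) = mex{} = 0
g(5) = mex{0} = 1
g(6) = mex{0} = 1
g(7) = mex{0} = 1
g(8) = mex{0} = 1
g(9) = mex{0} = 1
g(10) = mex{0,1} = 2
So g(10) = 2.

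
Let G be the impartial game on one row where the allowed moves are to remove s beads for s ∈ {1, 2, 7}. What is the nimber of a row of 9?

Compute g(0), g(1), … for moves {1, 2, 7}:
k:     0  1  2  3  4  5  6  7  8  9
g(k):  0  1  2  0  1  2  0  1  2  0
So g(9) = 0.

0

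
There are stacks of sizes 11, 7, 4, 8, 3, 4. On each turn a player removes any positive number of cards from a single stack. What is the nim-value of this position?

Bitwise XOR of the heap sizes:
  1011  (11)
  0111  (7)
  0100  (4)
  1000  (8)
  0011  (3)
  0100  (4)
  ----
  0111  (7)

7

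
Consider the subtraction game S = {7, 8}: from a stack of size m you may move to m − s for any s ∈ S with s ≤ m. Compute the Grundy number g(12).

1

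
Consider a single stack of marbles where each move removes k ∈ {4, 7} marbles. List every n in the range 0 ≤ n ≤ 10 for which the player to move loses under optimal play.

Build the Grundy sequence with g(k) = mex{g(k−s) : s ∈ {4, 7}, s ≤ k}:
k:     0  1  2  3  4  5  6  7  8  9 10
g(k):  0  0  0  0  1  1  1  1  2  2  2
The P-positions (g = 0) in 0..10 are 0, 1, 2, 3.

0, 1, 2, 3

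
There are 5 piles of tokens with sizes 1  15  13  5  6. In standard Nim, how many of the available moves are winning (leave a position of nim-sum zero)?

0

Nim-sum: 1 XOR 15 XOR 13 XOR 5 XOR 6 = 0.
The nim-sum is already 0, so every move leaves a nonzero nim-sum — there are no winning moves.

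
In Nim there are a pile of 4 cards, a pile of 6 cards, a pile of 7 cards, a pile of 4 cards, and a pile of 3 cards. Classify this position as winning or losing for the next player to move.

Winning position

Nim-sum: 4 XOR 6 XOR 7 XOR 4 XOR 3 = 2.
The nim-sum is 2 ≠ 0, so this is an N-position: the player to move can win.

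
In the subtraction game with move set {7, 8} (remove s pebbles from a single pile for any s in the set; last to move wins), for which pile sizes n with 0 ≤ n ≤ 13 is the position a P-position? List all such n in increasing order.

Build the Grundy sequence with g(k) = mex{g(k−s) : s ∈ {7, 8}, s ≤ k}:
k:     0  1  2  3  4  5  6  7  8  9 10 11 12 13
g(k):  0  0  0  0  0  0  0  1  1  1  1  1  1  1
The P-positions (g = 0) in 0..13 are 0, 1, 2, 3, 4, 5, 6.

0, 1, 2, 3, 4, 5, 6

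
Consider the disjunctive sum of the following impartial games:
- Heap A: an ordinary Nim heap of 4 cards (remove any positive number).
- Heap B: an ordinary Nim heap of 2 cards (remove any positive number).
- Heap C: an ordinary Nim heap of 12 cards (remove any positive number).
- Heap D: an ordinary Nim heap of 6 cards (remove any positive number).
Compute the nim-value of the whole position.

12

Heap A is a plain Nim heap of size 4, so its Grundy value is 4.
Heap B is a plain Nim heap of size 2, so its Grundy value is 2.
Heap C is a plain Nim heap of size 12, so its Grundy value is 12.
Heap D is a plain Nim heap of size 6, so its Grundy value is 6.
The value of a disjunctive sum is the nim-sum of the parts.
Combined value = 4 ⊕ 2 ⊕ 12 ⊕ 6 = 12.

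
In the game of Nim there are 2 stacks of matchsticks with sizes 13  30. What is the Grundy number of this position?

19

Compute the nim-sum pairwise:
13 ⊕ 30 = 19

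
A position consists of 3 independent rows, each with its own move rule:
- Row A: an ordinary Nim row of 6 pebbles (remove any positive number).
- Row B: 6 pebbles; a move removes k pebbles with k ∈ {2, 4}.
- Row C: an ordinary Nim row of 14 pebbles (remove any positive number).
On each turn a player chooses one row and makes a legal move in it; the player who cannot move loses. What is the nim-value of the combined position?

Row A is a plain Nim row of size 6, so its Grundy value is 6.
For row B, compute g(0), g(1), … with moves {2, 4}:
k:     0  1  2  3  4  5  6
g(k):  0  0  1  1  2  2  0
So g(6) = 0.
Row C is a plain Nim row of size 14, so its Grundy value is 14.
The value of a disjunctive sum is the nim-sum of the parts.
Combined value = 6 ⊕ 0 ⊕ 14 = 8.

8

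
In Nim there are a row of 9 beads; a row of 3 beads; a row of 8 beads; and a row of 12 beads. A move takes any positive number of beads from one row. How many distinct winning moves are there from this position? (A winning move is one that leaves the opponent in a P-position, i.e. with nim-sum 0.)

In binary:
  1001  (9)
  0011  (3)
  1000  (8)
  1100  (12)
  ----
  1110  (14)
The overall nim-sum is X = 14. A row of size p has a winning move iff p XOR X < p (reduce it to p XOR X).
  9: 9 XOR 14 = 7 < 9 — winning move (to 7).
  3: 3 XOR 14 = 13 ≥ 3 — no move.
  8: 8 XOR 14 = 6 < 8 — winning move (to 6).
  12: 12 XOR 14 = 2 < 12 — winning move (to 2).
That gives 3 winning moves.

3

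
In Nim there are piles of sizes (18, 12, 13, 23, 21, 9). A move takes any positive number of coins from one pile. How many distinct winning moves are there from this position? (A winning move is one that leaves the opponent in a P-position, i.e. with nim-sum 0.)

3

Compute the nim-sum pairwise:
18 ^ 12 = 30
30 ^ 13 = 19
19 ^ 23 = 4
4 ^ 21 = 17
17 ^ 9 = 24
The overall nim-sum is X = 24. A pile of size p has a winning move iff p XOR X < p (reduce it to p XOR X).
  18: 18 XOR 24 = 10 < 18 — winning move (to 10).
  12: 12 XOR 24 = 20 ≥ 12 — no move.
  13: 13 XOR 24 = 21 ≥ 13 — no move.
  23: 23 XOR 24 = 15 < 23 — winning move (to 15).
  21: 21 XOR 24 = 13 < 21 — winning move (to 13).
  9: 9 XOR 24 = 17 ≥ 9 — no move.
That gives 3 winning moves.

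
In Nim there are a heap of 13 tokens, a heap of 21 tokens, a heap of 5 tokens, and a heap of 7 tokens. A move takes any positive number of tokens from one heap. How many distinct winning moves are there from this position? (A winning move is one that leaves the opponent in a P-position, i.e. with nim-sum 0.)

1

Nim-sum: 13 ⊕ 21 ⊕ 5 ⊕ 7 = 26.
The overall nim-sum is X = 26. A heap of size p has a winning move iff p XOR X < p (reduce it to p XOR X).
  13: 13 XOR 26 = 23 ≥ 13 — no move.
  21: 21 XOR 26 = 15 < 21 — winning move (to 15).
  5: 5 XOR 26 = 31 ≥ 5 — no move.
  7: 7 XOR 26 = 29 ≥ 7 — no move.
That gives 1 winning move.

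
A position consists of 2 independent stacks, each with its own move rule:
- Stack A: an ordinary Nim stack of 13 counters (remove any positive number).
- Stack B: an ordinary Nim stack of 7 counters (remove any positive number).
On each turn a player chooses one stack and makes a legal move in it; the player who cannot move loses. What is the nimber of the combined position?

Stack A is a plain Nim stack of size 13, so its Grundy value is 13.
Stack B is a plain Nim stack of size 7, so its Grundy value is 7.
The value of a disjunctive sum is the nim-sum of the parts.
Combined value = 13 XOR 7 = 10.

10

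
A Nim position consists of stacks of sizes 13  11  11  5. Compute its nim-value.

Compute the nim-sum pairwise:
13 XOR 11 = 6
6 XOR 11 = 13
13 XOR 5 = 8

8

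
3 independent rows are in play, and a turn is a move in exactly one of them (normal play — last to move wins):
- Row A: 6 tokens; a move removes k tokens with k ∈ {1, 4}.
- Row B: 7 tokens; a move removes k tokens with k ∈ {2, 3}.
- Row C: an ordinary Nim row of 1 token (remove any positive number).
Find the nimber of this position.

1

Build the Grundy sequence for row A with g(k) = mex{g(k−s) : s ∈ {1, 4}, s ≤ k}:
k:     0  1  2  3  4  5  6
g(k):  0  1  0  1  2  0  1
So g(6) = 1.
Build the Grundy sequence for row B with g(k) = mex{g(k−s) : s ∈ {2, 3}, s ≤ k}:
k:     0  1  2  3  4  5  6  7
g(k):  0  0  1  1  2  0  0  1
So g(7) = 1.
Row C is a plain Nim row of size 1, so its Grundy value is 1.
The value of a disjunctive sum is the nim-sum of the parts.
Combined value = 1 ⊕ 1 ⊕ 1 = 1.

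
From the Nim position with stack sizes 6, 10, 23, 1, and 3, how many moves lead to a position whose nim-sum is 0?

Compute the nim-sum pairwise:
6 XOR 10 = 12
12 XOR 23 = 27
27 XOR 1 = 26
26 XOR 3 = 25
The overall nim-sum is X = 25. A stack of size p has a winning move iff p XOR X < p (reduce it to p XOR X).
  6: 6 XOR 25 = 31 ≥ 6 — no move.
  10: 10 XOR 25 = 19 ≥ 10 — no move.
  23: 23 XOR 25 = 14 < 23 — winning move (to 14).
  1: 1 XOR 25 = 24 ≥ 1 — no move.
  3: 3 XOR 25 = 26 ≥ 3 — no move.
That gives 1 winning move.

1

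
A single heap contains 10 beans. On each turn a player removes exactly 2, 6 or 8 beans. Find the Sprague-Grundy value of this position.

3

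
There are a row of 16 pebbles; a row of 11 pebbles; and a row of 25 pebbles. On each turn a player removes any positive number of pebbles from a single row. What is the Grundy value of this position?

In binary:
  10000  (16)
  01011  (11)
  11001  (25)
  -----
  00010  (2)

2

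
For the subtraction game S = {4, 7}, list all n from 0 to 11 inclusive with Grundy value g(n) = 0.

0, 1, 2, 3, 11

Compute g(0), g(1), … for moves {4, 7}:
k:     0  1  2  3  4  5  6  7  8  9 10 11
g(k):  0  0  0  0  1  1  1  1  2  2  2  0
The P-positions (g = 0) in 0..11 are 0, 1, 2, 3, 11.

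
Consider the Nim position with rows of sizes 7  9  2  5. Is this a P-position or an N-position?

N-position

Nim-sum: 7 XOR 9 XOR 2 XOR 5 = 9.
The nim-sum is 9 ≠ 0, so this is an N-position: the player to move can win.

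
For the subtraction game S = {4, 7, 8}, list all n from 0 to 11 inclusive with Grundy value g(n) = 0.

Compute g(0), g(1), … for moves {4, 7, 8}:
k:     0  1  2  3  4  5  6  7  8  9 10 11
g(k):  0  0  0  0  1  1  1  1  2  2  2  2
The P-positions (g = 0) in 0..11 are 0, 1, 2, 3.

0, 1, 2, 3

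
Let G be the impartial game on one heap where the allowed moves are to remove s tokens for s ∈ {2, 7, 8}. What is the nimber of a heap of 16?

1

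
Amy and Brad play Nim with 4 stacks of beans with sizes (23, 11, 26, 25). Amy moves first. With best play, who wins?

Amy wins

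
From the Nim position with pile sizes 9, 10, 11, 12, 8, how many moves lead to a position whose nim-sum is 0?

5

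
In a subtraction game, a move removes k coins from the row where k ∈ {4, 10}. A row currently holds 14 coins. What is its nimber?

0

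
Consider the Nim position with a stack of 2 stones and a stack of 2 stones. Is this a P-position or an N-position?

P-position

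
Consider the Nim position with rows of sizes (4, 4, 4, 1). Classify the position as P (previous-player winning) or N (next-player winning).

N-position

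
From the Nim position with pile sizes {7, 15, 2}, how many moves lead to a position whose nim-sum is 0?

1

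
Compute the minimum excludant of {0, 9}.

1

0 is in the set but 1 is not, so the mex is 1.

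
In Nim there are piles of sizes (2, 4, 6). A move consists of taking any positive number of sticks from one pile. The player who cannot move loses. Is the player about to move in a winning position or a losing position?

Compute the nim-sum pairwise:
2 XOR 4 = 6
6 XOR 6 = 0
The nim-sum is 0, so this is a P-position: the player to move is in a losing position under optimal play.

Losing position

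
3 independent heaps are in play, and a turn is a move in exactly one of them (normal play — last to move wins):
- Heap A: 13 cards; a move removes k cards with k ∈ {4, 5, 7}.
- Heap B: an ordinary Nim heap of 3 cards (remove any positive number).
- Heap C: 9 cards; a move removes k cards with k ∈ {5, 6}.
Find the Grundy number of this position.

2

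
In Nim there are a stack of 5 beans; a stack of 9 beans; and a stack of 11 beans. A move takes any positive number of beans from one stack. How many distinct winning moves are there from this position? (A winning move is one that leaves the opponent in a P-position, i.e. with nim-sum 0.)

1

Bitwise XOR of the heap sizes:
  0101  (5)
  1001  (9)
  1011  (11)
  ----
  0111  (7)
The overall nim-sum is X = 7. A stack of size p has a winning move iff p XOR X < p (reduce it to p XOR X).
  5: 5 XOR 7 = 2 < 5 — winning move (to 2).
  9: 9 XOR 7 = 14 ≥ 9 — no move.
  11: 11 XOR 7 = 12 ≥ 11 — no move.
That gives 1 winning move.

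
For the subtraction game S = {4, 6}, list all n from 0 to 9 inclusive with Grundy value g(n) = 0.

0, 1, 2, 3

Grundy values for subtraction set {4, 6}:
g(0) = mex{} = 0
g(1) = mex{} = 0
g(2) = mex{} = 0
g(3) = mex{} = 0
g(4) = mex{0} = 1
g(5) = mex{0} = 1
g(6) = mex{0} = 1
g(7) = mex{0} = 1
g(8) = mex{0,1} = 2
g(9) = mex{0,1} = 2
The P-positions (g = 0) in 0..9 are 0, 1, 2, 3.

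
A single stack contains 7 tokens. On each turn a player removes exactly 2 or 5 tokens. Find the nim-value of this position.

0

Grundy values for subtraction set {2, 5}:
k:     0  1  2  3  4  5  6  7
g(k):  0  0  1  1  0  2  1  0
So g(7) = 0.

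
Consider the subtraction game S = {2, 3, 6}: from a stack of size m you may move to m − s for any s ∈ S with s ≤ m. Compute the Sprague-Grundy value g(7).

1

Compute g(0), g(1), … for moves {2, 3, 6}:
k:     0  1  2  3  4  5  6  7
g(k):  0  0  1  1  2  0  3  1
So g(7) = 1.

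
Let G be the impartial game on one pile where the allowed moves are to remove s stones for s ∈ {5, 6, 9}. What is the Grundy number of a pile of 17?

Compute g(0), g(1), … for moves {5, 6, 9}:
k:     0  1  2  3  4  5  6  7  8  9 10 11 12 13 14 15 16 17
g(k):  0  0  0  0  0  1  1  1  1  1  2  2  2  2  0  0  0  0
So g(17) = 0.

0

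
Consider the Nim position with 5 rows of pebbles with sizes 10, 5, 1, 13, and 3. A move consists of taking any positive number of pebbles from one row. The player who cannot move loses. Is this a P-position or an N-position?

Bitwise XOR of the heap sizes:
  1010  (10)
  0101  (5)
  0001  (1)
  1101  (13)
  0011  (3)
  ----
  0000  (0)
The nim-sum is 0, so this is a P-position: the player to move is in a losing position under optimal play.

P-position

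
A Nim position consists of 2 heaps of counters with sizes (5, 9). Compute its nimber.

12

In binary:
  0101  (5)
  1001  (9)
  ----
  1100  (12)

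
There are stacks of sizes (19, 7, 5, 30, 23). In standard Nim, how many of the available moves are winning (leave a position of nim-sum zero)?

3

Write each in binary and XOR column by column:
  10011  (19)
  00111  (7)
  00101  (5)
  11110  (30)
  10111  (23)
  -----
  11000  (24)
The overall nim-sum is X = 24. A stack of size p has a winning move iff p XOR X < p (reduce it to p XOR X).
  19: 19 XOR 24 = 11 < 19 — winning move (to 11).
  7: 7 XOR 24 = 31 ≥ 7 — no move.
  5: 5 XOR 24 = 29 ≥ 5 — no move.
  30: 30 XOR 24 = 6 < 30 — winning move (to 6).
  23: 23 XOR 24 = 15 < 23 — winning move (to 15).
That gives 3 winning moves.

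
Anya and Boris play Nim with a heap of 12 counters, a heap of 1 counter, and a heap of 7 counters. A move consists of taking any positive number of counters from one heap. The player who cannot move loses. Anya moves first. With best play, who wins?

Anya wins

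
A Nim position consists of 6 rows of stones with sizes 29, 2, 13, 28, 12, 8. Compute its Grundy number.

10

Nim-sum: 29 ⊕ 2 ⊕ 13 ⊕ 28 ⊕ 12 ⊕ 8 = 10.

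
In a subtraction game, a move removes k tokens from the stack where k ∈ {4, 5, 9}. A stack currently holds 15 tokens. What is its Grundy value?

0

Grundy values for subtraction set {4, 5, 9}:
k:     0  1  2  3  4  5  6  7  8  9 10 11 12 13 14 15
g(k):  0  0  0  0  1  1  1  1  2  2  2  2  3  0  0  0
So g(15) = 0.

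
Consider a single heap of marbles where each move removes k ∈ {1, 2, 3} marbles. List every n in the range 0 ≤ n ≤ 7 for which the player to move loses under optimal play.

Compute g(0), g(1), … for moves {1, 2, 3}:
g(0) = mex{} = 0
g(1) = mex{0} = 1
g(2) = mex{0,1} = 2
g(3) = mex{0,1,2} = 3
g(4) = mex{1,2,3} = 0
g(5) = mex{0,2,3} = 1
g(6) = mex{0,1,3} = 2
g(7) = mex{0,1,2} = 3
The P-positions (g = 0) in 0..7 are 0, 4.

0, 4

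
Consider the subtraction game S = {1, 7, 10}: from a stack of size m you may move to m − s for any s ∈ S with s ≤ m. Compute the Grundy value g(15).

Build the Grundy sequence with g(k) = mex{g(k−s) : s ∈ {1, 7, 10}, s ≤ k}:
k:     0  1  2  3  4  5  6  7  8  9 10 11 12 13 14 15
g(k):  0  1  0  1  0  1  0  1  0  1  2  3  2  3  2  3
So g(15) = 3.

3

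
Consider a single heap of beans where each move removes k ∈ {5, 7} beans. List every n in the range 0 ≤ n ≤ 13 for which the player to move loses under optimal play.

0, 1, 2, 3, 4, 12, 13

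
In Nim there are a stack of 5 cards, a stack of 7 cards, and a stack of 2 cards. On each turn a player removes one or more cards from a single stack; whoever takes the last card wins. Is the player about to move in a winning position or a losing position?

Losing position

Write each in binary and XOR column by column:
  101  (5)
  111  (7)
  010  (2)
  ---
  000  (0)
The nim-sum is 0, so this is a P-position: the player to move is in a losing position under optimal play.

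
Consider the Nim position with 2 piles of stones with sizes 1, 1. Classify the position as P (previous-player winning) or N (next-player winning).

P-position

Nim-sum: 1 XOR 1 = 0.
The nim-sum is 0, so this is a P-position: the player to move is in a losing position under optimal play.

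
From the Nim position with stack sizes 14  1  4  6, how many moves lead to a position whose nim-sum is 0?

In binary:
  1110  (14)
  0001  (1)
  0100  (4)
  0110  (6)
  ----
  1101  (13)
The overall nim-sum is X = 13. A stack of size p has a winning move iff p XOR X < p (reduce it to p XOR X).
  14: 14 XOR 13 = 3 < 14 — winning move (to 3).
  1: 1 XOR 13 = 12 ≥ 1 — no move.
  4: 4 XOR 13 = 9 ≥ 4 — no move.
  6: 6 XOR 13 = 11 ≥ 6 — no move.
That gives 1 winning move.

1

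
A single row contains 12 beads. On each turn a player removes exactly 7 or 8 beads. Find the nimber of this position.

Build the Grundy sequence with g(k) = mex{g(k−s) : s ∈ {7, 8}, s ≤ k}:
k:     0  1  2  3  4  5  6  7  8  9 10 11 12
g(k):  0  0  0  0  0  0  0  1  1  1  1  1  1
So g(12) = 1.

1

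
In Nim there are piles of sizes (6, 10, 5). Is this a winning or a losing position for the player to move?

Winning position

Nim-sum: 6 XOR 10 XOR 5 = 9.
The nim-sum is 9 ≠ 0, so this is an N-position: the player to move can win.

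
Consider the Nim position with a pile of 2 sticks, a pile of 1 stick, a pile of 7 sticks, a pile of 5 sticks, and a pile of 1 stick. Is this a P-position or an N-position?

P-position

Compute the nim-sum pairwise:
2 XOR 1 = 3
3 XOR 7 = 4
4 XOR 5 = 1
1 XOR 1 = 0
The nim-sum is 0, so this is a P-position: the player to move is in a losing position under optimal play.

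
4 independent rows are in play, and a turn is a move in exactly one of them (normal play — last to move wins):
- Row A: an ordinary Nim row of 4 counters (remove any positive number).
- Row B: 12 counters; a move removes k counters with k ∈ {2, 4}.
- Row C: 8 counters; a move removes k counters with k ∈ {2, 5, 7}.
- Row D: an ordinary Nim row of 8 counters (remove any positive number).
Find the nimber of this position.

Row A is a plain Nim row of size 4, so its Grundy value is 4.
Build the Grundy sequence for row B with g(k) = mex{g(k−s) : s ∈ {2, 4}, s ≤ k}:
k:     0  1  2  3  4  5  6  7  8  9 10 11 12
g(k):  0  0  1  1  2  2  0  0  1  1  2  2  0
So g(12) = 0.
Build the Grundy sequence for row C with g(k) = mex{g(k−s) : s ∈ {2, 5, 7}, s ≤ k}:
k:     0  1  2  3  4  5  6  7  8
g(k):  0  0  1  1  0  2  1  3  2
So g(8) = 2.
Row D is a plain Nim row of size 8, so its Grundy value is 8.
The value of a disjunctive sum is the nim-sum of the parts.
Combined value = 4 ⊕ 0 ⊕ 2 ⊕ 8 = 14.

14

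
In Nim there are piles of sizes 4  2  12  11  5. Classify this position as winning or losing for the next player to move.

Nim-sum: 4 XOR 2 XOR 12 XOR 11 XOR 5 = 4.
The nim-sum is 4 ≠ 0, so this is an N-position: the player to move can win.

Winning position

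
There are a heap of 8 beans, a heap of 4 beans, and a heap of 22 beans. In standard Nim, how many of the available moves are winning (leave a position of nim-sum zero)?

Nim-sum: 8 XOR 4 XOR 22 = 26.
The overall nim-sum is X = 26. A heap of size p has a winning move iff p XOR X < p (reduce it to p XOR X).
  8: 8 XOR 26 = 18 ≥ 8 — no move.
  4: 4 XOR 26 = 30 ≥ 4 — no move.
  22: 22 XOR 26 = 12 < 22 — winning move (to 12).
That gives 1 winning move.

1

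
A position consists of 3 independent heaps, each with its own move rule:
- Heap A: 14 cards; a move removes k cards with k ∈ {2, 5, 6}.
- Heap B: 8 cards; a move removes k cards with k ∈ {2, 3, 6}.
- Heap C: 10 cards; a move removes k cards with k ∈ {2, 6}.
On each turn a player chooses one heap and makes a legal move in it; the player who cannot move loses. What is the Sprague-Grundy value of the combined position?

2

For heap A, compute g(0), g(1), … with moves {2, 5, 6}:
g(0) = mex{} = 0
g(1) = mex{} = 0
g(2) = mex{0} = 1
g(3) = mex{0} = 1
g(4) = mex{1} = 0
g(5) = mex{0,1} = 2
g(6) = mex{0} = 1
g(7) = mex{0,1,2} = 3
g(8) = mex{1} = 0
g(9) = mex{0,1,3} = 2
g(10) = mex{0,2} = 1
g(11) = mex{1,2} = 0
g(12) = mex{1,3} = 0
g(13) = mex{0,3} = 1
g(14) = mex{0,2} = 1
So g(14) = 1.
Build the Grundy sequence for heap B with g(k) = mex{g(k−s) : s ∈ {2, 3, 6}, s ≤ k}:
k:     0  1  2  3  4  5  6  7  8
g(k):  0  0  1  1  2  0  3  1  2
So g(8) = 2.
Grundy values for heap C (subtraction set {2, 6}):
g(0) = mex{} = 0
g(1) = mex{} = 0
g(2) = mex{0} = 1
g(3) = mex{0} = 1
g(4) = mex{1} = 0
g(5) = mex{1} = 0
g(6) = mex{0} = 1
g(7) = mex{0} = 1
g(8) = mex{1} = 0
g(9) = mex{1} = 0
g(10) = mex{0} = 1
So g(10) = 1.
By the Sprague-Grundy theorem, the Grundy value of a sum of independent games is the XOR of the component values.
Combined value = 1 XOR 2 XOR 1 = 2.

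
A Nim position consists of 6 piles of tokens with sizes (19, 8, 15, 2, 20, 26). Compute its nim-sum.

Nim-sum: 19 ^ 8 ^ 15 ^ 2 ^ 20 ^ 26 = 24.

24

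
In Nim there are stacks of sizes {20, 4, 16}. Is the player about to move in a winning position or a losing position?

Losing position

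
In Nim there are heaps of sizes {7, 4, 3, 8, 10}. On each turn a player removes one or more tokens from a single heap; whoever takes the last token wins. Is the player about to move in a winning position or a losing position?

Write each in binary and XOR column by column:
  0111  (7)
  0100  (4)
  0011  (3)
  1000  (8)
  1010  (10)
  ----
  0010  (2)
The nim-sum is 2 ≠ 0, so this is an N-position: the player to move can win.

Winning position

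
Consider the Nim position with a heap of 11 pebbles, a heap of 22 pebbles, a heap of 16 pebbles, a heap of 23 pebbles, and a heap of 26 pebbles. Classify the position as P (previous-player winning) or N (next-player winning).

In binary:
  01011  (11)
  10110  (22)
  10000  (16)
  10111  (23)
  11010  (26)
  -----
  00000  (0)
The nim-sum is 0, so this is a P-position: the player to move is in a losing position under optimal play.

P-position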